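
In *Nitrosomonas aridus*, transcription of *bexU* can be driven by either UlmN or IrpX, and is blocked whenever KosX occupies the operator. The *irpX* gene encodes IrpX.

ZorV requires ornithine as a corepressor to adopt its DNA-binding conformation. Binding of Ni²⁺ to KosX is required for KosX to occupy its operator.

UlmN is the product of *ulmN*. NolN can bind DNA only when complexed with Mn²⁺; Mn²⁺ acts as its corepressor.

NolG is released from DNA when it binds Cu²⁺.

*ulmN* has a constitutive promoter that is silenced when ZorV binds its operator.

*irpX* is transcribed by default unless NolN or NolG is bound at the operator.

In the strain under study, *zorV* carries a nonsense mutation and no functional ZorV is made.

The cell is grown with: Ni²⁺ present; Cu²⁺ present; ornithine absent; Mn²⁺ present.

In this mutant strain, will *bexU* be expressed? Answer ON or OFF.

Ni²⁺ is present, so KosX is active.
ZorV is non-functional in this strain, so it has no effect.
With no repressor bound, *ulmN* is transcribed.
So UlmN is produced and active.
Mn²⁺ is present, so NolN is active.
Cu²⁺ is present, so NolG is inactive.
With repressor NolN bound, *irpX* is not transcribed.
So IrpX is not produced.
With repressor KosX bound, *bexU* is not transcribed.

OFF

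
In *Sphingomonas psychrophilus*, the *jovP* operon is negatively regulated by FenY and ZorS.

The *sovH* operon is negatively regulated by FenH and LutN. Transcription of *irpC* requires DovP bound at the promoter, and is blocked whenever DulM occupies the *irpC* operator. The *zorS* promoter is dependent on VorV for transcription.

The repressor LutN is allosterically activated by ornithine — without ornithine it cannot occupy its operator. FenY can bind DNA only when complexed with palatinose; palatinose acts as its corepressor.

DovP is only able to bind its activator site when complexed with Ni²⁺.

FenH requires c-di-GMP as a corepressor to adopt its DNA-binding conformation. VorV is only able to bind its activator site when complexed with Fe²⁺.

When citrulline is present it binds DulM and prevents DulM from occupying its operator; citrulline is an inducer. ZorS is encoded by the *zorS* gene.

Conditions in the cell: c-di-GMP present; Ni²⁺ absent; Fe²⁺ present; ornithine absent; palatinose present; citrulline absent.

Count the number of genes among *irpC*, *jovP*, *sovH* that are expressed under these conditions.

0

Ni²⁺ is absent, so DovP is inactive.
Citrulline is absent, so DulM is active.
With repressor DulM bound, *irpC* is not transcribed.
→ *irpC* is OFF.
Palatinose is present, so FenY is active.
Fe²⁺ is present, so VorV is active.
No repressor is bound and VorV is active, so *zorS* is transcribed.
So ZorS is produced and active.
With repressor FenY bound, *jovP* is not transcribed.
→ *jovP* is OFF.
c-di-GMP is present, so FenH is active.
Ornithine is absent, so LutN is inactive.
With repressor FenH bound, *sovH* is not transcribed.
→ *sovH* is OFF.
0 of the 3 genes are transcribed.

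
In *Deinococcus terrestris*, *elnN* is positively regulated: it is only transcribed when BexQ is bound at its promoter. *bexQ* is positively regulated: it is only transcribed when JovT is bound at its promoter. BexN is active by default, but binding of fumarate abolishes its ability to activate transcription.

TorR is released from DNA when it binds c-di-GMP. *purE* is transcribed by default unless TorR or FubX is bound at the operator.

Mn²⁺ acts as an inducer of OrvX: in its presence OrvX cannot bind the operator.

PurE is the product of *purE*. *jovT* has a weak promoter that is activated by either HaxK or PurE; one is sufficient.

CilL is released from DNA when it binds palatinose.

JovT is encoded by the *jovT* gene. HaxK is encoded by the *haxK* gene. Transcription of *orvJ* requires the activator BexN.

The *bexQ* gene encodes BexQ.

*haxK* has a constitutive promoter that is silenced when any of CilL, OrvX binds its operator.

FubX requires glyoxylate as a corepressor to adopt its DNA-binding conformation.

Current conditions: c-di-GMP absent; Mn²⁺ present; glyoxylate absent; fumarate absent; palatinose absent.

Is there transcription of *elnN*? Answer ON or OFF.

Palatinose is absent, so CilL is active.
Mn²⁺ is present, so OrvX is inactive.
With repressor CilL bound, *haxK* is not transcribed.
So HaxK is not produced.
c-di-GMP is absent, so TorR is active.
Glyoxylate is absent, so FubX is inactive.
With repressor TorR bound, *purE* is not transcribed.
So PurE is not produced.
No activator is available at the *jovT* promoter, so *jovT* is not transcribed.
So JovT is not produced.
Required activator JovT is absent, so *bexQ* is not transcribed.
So BexQ is not produced.
Required activator BexQ is absent, so *elnN* is not transcribed.

OFF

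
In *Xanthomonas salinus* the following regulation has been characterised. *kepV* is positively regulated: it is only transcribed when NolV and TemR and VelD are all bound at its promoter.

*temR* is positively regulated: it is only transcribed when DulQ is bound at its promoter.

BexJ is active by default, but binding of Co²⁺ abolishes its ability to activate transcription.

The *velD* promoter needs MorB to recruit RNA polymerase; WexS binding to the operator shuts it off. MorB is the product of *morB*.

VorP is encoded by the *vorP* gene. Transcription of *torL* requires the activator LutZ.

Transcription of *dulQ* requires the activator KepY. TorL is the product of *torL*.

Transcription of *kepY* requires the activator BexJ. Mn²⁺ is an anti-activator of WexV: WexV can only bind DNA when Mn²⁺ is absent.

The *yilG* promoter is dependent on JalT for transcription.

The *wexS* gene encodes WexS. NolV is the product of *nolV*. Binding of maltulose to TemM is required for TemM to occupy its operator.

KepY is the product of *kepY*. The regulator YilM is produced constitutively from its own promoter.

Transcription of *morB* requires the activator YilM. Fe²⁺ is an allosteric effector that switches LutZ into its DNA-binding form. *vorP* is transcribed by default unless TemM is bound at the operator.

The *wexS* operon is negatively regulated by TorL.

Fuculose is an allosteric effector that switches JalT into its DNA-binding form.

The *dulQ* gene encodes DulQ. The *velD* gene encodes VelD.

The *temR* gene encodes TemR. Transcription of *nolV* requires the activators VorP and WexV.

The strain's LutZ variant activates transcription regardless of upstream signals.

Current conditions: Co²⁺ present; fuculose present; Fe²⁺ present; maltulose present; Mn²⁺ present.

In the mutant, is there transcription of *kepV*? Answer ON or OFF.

Maltulose is present, so TemM is active.
With repressor TemM bound, *vorP* is not transcribed.
So VorP is not produced.
Mn²⁺ is present, so WexV is inactive.
Required activator VorP is absent, so *nolV* is not transcribed.
So NolV is not produced.
Co²⁺ is present, so BexJ is inactive.
Required activator BexJ is absent, so *kepY* is not transcribed.
So KepY is not produced.
Required activator KepY is absent, so *dulQ* is not transcribed.
So DulQ is not produced.
Required activator DulQ is absent, so *temR* is not transcribed.
So TemR is not produced.
YilM is produced constitutively and is active.
No repressor is bound and YilM is active, so *morB* is transcribed.
So MorB is produced and active.
LutZ is constitutively active in this strain.
No repressor is bound and LutZ is active, so *torL* is transcribed.
So TorL is produced and active.
With repressor TorL bound, *wexS* is not transcribed.
So WexS is not produced.
No repressor is bound and MorB is active, so *velD* is transcribed.
So VelD is produced and active.
Required activator NolV is absent, so *kepV* is not transcribed.

OFF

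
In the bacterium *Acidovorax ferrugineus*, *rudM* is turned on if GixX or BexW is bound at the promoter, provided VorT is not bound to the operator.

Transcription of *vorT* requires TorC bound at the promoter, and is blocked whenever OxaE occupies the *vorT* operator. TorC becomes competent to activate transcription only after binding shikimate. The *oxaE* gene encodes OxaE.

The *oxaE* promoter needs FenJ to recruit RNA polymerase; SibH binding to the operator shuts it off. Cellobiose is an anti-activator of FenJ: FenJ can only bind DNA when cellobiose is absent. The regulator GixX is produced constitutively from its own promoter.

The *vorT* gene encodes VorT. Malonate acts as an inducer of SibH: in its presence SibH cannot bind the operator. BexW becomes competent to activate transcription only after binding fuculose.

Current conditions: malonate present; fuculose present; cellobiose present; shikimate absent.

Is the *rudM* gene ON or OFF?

GixX is produced constitutively and is active.
Fuculose is present, so BexW is active.
Cellobiose is present, so FenJ is inactive.
Malonate is present, so SibH is inactive.
Required activator FenJ is absent, so *oxaE* is not transcribed.
So OxaE is not produced.
Shikimate is absent, so TorC is inactive.
Required activator TorC is absent, so *vorT* is not transcribed.
So VorT is not produced.
Activator GixX is present, so *rudM* is transcribed.

ON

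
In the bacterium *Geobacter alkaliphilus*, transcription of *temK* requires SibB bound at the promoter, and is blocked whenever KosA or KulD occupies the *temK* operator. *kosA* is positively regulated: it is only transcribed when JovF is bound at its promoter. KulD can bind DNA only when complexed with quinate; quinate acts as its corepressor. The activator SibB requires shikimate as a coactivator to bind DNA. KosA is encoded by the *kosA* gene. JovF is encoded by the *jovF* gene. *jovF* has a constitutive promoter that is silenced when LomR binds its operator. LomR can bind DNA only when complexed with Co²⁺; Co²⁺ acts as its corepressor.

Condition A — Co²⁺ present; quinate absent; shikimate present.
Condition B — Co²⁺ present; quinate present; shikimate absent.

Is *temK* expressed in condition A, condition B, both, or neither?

Condition A:
Co²⁺ is present, so LomR is active.
With repressor LomR bound, *jovF* is not transcribed.
So JovF is not produced.
Required activator JovF is absent, so *kosA* is not transcribed.
So KosA is not produced.
Quinate is absent, so KulD is inactive.
Shikimate is present, so SibB is active.
No repressor is bound and SibB is active, so *temK* is transcribed.
→ *temK* is ON in A.
Condition B:
Co²⁺ is present, so LomR is active.
With repressor LomR bound, *jovF* is not transcribed.
So JovF is not produced.
Required activator JovF is absent, so *kosA* is not transcribed.
So KosA is not produced.
Quinate is present, so KulD is active.
Shikimate is absent, so SibB is inactive.
With repressor KulD bound, *temK* is not transcribed.
→ *temK* is OFF in B.

A only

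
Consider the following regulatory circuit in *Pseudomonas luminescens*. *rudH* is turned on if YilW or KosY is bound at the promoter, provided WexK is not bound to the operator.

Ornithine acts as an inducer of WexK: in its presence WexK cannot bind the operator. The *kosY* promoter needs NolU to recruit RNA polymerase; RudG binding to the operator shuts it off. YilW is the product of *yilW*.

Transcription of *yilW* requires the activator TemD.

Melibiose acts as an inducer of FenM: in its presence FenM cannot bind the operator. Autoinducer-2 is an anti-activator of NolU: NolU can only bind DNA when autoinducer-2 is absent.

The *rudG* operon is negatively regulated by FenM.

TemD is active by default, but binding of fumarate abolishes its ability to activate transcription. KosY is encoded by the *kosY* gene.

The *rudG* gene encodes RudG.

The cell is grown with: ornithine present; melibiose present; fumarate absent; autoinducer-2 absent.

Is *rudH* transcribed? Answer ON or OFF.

Fumarate is absent, so TemD is active.
No repressor is bound and TemD is active, so *yilW* is transcribed.
So YilW is produced and active.
Ornithine is present, so WexK is inactive.
Melibiose is present, so FenM is inactive.
With no repressor bound, *rudG* is transcribed.
So RudG is produced and active.
Autoinducer-2 is absent, so NolU is active.
With repressor RudG bound, *kosY* is not transcribed.
So KosY is not produced.
Activator YilW is present, so *rudH* is transcribed.

ON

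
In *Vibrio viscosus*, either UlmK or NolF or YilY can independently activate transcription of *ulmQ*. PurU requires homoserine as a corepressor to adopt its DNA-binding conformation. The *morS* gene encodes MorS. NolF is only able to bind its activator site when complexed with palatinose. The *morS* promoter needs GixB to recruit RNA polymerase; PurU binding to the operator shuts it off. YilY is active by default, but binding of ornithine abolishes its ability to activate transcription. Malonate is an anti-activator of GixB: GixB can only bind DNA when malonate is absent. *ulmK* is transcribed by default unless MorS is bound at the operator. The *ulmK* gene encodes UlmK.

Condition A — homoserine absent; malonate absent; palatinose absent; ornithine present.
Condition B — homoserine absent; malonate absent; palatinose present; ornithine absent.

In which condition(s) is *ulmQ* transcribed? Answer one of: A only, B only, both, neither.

Condition A:
Homoserine is absent, so PurU is inactive.
Malonate is absent, so GixB is active.
No repressor is bound and GixB is active, so *morS* is transcribed.
So MorS is produced and active.
With repressor MorS bound, *ulmK* is not transcribed.
So UlmK is not produced.
Palatinose is absent, so NolF is inactive.
Ornithine is present, so YilY is inactive.
No activator is available at the *ulmQ* promoter, so *ulmQ* is not transcribed.
→ *ulmQ* is OFF in A.
Condition B:
Homoserine is absent, so PurU is inactive.
Malonate is absent, so GixB is active.
No repressor is bound and GixB is active, so *morS* is transcribed.
So MorS is produced and active.
With repressor MorS bound, *ulmK* is not transcribed.
So UlmK is not produced.
Palatinose is present, so NolF is active.
Ornithine is absent, so YilY is active.
Activator NolF is present, so *ulmQ* is transcribed.
→ *ulmQ* is ON in B.

B only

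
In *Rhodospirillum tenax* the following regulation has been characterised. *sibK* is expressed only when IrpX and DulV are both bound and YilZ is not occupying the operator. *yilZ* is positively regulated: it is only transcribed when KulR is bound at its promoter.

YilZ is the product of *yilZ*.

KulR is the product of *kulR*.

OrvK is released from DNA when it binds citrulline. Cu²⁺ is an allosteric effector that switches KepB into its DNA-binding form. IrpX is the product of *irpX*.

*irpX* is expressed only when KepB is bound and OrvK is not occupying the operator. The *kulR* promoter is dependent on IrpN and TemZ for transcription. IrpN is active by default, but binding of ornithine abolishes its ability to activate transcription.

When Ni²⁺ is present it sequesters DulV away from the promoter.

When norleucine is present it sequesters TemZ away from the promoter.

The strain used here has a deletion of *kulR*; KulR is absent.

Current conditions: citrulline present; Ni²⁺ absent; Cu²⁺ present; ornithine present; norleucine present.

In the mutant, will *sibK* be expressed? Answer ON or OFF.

Cu²⁺ is present, so KepB is active.
Citrulline is present, so OrvK is inactive.
No repressor is bound and KepB is active, so *irpX* is transcribed.
So IrpX is produced and active.
Ni²⁺ is absent, so DulV is active.
KulR is non-functional in this strain, so it has no effect.
Required activator KulR is absent, so *yilZ* is not transcribed.
So YilZ is not produced.
No repressor is bound and IrpX and DulV are active, so *sibK* is transcribed.

ON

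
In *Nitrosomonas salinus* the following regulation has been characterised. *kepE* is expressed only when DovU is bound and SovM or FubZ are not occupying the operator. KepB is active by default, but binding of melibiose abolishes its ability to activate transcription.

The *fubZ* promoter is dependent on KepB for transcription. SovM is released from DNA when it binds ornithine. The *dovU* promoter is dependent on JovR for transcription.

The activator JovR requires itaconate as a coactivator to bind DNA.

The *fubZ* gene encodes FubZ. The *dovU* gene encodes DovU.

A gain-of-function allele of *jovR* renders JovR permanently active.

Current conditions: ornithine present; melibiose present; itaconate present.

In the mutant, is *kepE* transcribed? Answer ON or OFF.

ON

Ornithine is present, so SovM is inactive.
Melibiose is present, so KepB is inactive.
Required activator KepB is absent, so *fubZ* is not transcribed.
So FubZ is not produced.
JovR is constitutively active in this strain.
No repressor is bound and JovR is active, so *dovU* is transcribed.
So DovU is produced and active.
No repressor is bound and DovU is active, so *kepE* is transcribed.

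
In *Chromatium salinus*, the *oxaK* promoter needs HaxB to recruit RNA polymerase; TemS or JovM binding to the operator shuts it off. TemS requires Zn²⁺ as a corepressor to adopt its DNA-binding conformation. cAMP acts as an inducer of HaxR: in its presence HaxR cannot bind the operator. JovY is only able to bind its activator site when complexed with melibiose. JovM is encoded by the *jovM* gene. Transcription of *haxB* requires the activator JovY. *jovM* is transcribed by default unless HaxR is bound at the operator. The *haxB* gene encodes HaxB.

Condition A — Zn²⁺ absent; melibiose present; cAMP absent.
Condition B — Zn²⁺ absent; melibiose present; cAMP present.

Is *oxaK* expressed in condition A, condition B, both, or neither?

A only

Condition A:
Zn²⁺ is absent, so TemS is inactive.
Melibiose is present, so JovY is active.
No repressor is bound and JovY is active, so *haxB* is transcribed.
So HaxB is produced and active.
cAMP is absent, so HaxR is active.
With repressor HaxR bound, *jovM* is not transcribed.
So JovM is not produced.
No repressor is bound and HaxB is active, so *oxaK* is transcribed.
→ *oxaK* is ON in A.
Condition B:
Zn²⁺ is absent, so TemS is inactive.
Melibiose is present, so JovY is active.
No repressor is bound and JovY is active, so *haxB* is transcribed.
So HaxB is produced and active.
cAMP is present, so HaxR is inactive.
With no repressor bound, *jovM* is transcribed.
So JovM is produced and active.
With repressor JovM bound, *oxaK* is not transcribed.
→ *oxaK* is OFF in B.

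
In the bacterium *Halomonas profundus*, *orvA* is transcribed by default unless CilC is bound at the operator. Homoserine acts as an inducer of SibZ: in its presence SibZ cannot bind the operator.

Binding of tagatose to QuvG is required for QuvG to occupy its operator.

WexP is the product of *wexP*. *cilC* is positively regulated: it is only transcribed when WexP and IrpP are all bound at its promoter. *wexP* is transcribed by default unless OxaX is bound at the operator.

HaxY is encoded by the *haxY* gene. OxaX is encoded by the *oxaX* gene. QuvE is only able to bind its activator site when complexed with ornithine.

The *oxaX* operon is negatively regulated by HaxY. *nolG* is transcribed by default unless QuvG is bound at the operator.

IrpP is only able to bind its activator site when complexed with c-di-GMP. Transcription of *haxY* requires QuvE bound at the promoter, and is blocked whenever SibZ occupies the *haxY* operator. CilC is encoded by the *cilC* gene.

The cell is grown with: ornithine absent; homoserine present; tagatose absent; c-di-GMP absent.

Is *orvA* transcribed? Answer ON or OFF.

ON

Homoserine is present, so SibZ is inactive.
Ornithine is absent, so QuvE is inactive.
Required activator QuvE is absent, so *haxY* is not transcribed.
So HaxY is not produced.
With no repressor bound, *oxaX* is transcribed.
So OxaX is produced and active.
With repressor OxaX bound, *wexP* is not transcribed.
So WexP is not produced.
c-di-GMP is absent, so IrpP is inactive.
Required activator WexP is absent, so *cilC* is not transcribed.
So CilC is not produced.
With no repressor bound, *orvA* is transcribed.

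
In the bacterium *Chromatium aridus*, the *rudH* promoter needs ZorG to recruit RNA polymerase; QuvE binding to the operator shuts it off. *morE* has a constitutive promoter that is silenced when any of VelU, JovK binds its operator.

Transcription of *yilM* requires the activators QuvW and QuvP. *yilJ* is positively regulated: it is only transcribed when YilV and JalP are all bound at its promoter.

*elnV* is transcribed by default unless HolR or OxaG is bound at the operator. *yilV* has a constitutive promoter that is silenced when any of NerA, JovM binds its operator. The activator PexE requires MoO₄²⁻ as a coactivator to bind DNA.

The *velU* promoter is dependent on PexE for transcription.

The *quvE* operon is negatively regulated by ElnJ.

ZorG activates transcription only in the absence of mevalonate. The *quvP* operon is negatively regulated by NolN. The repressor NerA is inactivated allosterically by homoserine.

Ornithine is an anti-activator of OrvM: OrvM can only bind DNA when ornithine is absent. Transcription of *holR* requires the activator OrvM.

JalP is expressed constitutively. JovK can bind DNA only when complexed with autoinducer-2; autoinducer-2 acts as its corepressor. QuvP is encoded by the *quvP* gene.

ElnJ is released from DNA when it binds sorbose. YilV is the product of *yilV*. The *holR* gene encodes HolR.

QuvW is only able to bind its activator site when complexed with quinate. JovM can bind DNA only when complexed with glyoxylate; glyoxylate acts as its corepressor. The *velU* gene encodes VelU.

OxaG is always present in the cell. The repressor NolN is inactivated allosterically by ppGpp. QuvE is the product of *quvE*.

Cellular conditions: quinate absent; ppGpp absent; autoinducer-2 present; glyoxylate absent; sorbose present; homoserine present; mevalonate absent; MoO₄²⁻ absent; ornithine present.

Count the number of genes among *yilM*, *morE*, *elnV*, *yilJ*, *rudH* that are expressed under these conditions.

1

Quinate is absent, so QuvW is inactive.
ppGpp is absent, so NolN is active.
With repressor NolN bound, *quvP* is not transcribed.
So QuvP is not produced.
Required activator QuvW is absent, so *yilM* is not transcribed.
→ *yilM* is OFF.
MoO₄²⁻ is absent, so PexE is inactive.
Required activator PexE is absent, so *velU* is not transcribed.
So VelU is not produced.
Autoinducer-2 is present, so JovK is active.
With repressor JovK bound, *morE* is not transcribed.
→ *morE* is OFF.
Ornithine is present, so OrvM is inactive.
Required activator OrvM is absent, so *holR* is not transcribed.
So HolR is not produced.
OxaG is produced constitutively and is active.
With repressor OxaG bound, *elnV* is not transcribed.
→ *elnV* is OFF.
Homoserine is present, so NerA is inactive.
Glyoxylate is absent, so JovM is inactive.
With no repressor bound, *yilV* is transcribed.
So YilV is produced and active.
JalP is produced constitutively and is active.
No repressor is bound and YilV and JalP are active, so *yilJ* is transcribed.
→ *yilJ* is ON.
Sorbose is present, so ElnJ is inactive.
With no repressor bound, *quvE* is transcribed.
So QuvE is produced and active.
Mevalonate is absent, so ZorG is active.
With repressor QuvE bound, *rudH* is not transcribed.
→ *rudH* is OFF.
1 of the 5 genes is transcribed.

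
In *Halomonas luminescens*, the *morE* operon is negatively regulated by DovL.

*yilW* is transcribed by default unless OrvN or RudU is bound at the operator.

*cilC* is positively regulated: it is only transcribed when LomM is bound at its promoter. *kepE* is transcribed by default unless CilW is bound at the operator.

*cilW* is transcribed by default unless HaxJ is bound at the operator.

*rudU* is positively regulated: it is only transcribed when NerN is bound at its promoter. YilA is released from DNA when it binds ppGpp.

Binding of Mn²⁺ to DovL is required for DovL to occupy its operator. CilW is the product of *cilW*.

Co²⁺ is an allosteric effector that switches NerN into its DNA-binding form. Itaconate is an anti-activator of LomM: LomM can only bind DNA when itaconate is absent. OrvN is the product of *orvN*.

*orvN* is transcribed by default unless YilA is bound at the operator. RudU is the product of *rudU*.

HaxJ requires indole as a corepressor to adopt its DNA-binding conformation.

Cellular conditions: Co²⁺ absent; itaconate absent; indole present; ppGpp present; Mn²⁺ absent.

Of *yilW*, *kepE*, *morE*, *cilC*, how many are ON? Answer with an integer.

3

ppGpp is present, so YilA is inactive.
With no repressor bound, *orvN* is transcribed.
So OrvN is produced and active.
Co²⁺ is absent, so NerN is inactive.
Required activator NerN is absent, so *rudU* is not transcribed.
So RudU is not produced.
With repressor OrvN bound, *yilW* is not transcribed.
→ *yilW* is OFF.
Indole is present, so HaxJ is active.
With repressor HaxJ bound, *cilW* is not transcribed.
So CilW is not produced.
With no repressor bound, *kepE* is transcribed.
→ *kepE* is ON.
Mn²⁺ is absent, so DovL is inactive.
With no repressor bound, *morE* is transcribed.
→ *morE* is ON.
Itaconate is absent, so LomM is active.
No repressor is bound and LomM is active, so *cilC* is transcribed.
→ *cilC* is ON.
3 of the 4 genes are transcribed.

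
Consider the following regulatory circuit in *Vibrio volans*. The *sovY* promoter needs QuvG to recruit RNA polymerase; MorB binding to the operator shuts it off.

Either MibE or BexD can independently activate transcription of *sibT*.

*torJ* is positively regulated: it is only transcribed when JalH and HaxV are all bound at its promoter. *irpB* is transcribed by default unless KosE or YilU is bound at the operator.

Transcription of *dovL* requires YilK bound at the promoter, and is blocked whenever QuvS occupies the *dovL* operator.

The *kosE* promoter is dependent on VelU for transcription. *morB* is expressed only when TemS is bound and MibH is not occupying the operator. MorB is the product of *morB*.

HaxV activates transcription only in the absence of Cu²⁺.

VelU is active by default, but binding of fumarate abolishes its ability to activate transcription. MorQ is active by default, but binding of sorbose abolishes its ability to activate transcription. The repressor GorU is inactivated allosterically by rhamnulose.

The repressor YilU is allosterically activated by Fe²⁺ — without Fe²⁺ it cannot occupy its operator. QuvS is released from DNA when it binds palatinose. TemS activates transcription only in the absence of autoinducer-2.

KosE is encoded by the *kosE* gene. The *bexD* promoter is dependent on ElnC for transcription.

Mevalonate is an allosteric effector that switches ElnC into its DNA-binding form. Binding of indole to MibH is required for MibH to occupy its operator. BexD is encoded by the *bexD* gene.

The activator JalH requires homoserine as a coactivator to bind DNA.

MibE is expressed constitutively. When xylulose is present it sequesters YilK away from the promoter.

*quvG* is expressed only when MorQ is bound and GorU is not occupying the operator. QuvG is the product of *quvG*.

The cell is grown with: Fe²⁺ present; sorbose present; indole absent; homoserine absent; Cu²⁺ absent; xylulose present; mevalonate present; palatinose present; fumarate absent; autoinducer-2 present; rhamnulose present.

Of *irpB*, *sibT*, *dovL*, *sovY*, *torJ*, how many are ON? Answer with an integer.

Fumarate is absent, so VelU is active.
No repressor is bound and VelU is active, so *kosE* is transcribed.
So KosE is produced and active.
Fe²⁺ is present, so YilU is active.
With repressor KosE bound, *irpB* is not transcribed.
→ *irpB* is OFF.
MibE is produced constitutively and is active.
Mevalonate is present, so ElnC is active.
No repressor is bound and ElnC is active, so *bexD* is transcribed.
So BexD is produced and active.
Activator MibE is present, so *sibT* is transcribed.
→ *sibT* is ON.
Palatinose is present, so QuvS is inactive.
Xylulose is present, so YilK is inactive.
Required activator YilK is absent, so *dovL* is not transcribed.
→ *dovL* is OFF.
Indole is absent, so MibH is inactive.
Autoinducer-2 is present, so TemS is inactive.
Required activator TemS is absent, so *morB* is not transcribed.
So MorB is not produced.
Sorbose is present, so MorQ is inactive.
Rhamnulose is present, so GorU is inactive.
Required activator MorQ is absent, so *quvG* is not transcribed.
So QuvG is not produced.
Required activator QuvG is absent, so *sovY* is not transcribed.
→ *sovY* is OFF.
Homoserine is absent, so JalH is inactive.
Cu²⁺ is absent, so HaxV is active.
Required activator JalH is absent, so *torJ* is not transcribed.
→ *torJ* is OFF.
1 of the 5 genes is transcribed.

1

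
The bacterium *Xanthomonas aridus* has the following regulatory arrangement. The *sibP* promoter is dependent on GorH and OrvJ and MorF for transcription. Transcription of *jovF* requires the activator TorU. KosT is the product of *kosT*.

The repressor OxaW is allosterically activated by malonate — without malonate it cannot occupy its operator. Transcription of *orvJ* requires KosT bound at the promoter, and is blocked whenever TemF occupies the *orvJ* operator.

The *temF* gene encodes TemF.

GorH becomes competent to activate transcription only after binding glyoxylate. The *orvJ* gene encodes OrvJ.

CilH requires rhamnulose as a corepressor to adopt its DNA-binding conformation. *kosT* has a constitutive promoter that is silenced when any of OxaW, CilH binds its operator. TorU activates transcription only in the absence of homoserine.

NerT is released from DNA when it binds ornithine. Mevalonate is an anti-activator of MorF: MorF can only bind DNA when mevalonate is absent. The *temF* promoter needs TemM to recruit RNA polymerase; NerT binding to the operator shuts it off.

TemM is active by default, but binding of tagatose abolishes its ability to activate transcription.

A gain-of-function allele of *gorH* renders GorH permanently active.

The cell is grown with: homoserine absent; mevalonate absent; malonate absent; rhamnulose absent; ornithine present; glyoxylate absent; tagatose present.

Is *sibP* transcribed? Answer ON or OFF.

ON

GorH is constitutively active in this strain.
Tagatose is present, so TemM is inactive.
Ornithine is present, so NerT is inactive.
Required activator TemM is absent, so *temF* is not transcribed.
So TemF is not produced.
Malonate is absent, so OxaW is inactive.
Rhamnulose is absent, so CilH is inactive.
With no repressor bound, *kosT* is transcribed.
So KosT is produced and active.
No repressor is bound and KosT is active, so *orvJ* is transcribed.
So OrvJ is produced and active.
Mevalonate is absent, so MorF is active.
No repressor is bound and GorH and OrvJ and MorF are active, so *sibP* is transcribed.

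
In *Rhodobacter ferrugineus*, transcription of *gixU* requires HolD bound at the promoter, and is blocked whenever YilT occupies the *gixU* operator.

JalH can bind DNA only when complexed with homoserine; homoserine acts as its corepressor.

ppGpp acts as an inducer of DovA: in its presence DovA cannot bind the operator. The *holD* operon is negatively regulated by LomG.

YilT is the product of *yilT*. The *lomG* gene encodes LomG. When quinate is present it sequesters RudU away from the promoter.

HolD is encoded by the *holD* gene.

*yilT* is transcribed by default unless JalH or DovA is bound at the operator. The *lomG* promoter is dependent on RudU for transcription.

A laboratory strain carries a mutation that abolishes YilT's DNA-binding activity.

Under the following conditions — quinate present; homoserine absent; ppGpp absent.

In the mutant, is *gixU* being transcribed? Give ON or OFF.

YilT is non-functional in this strain, so it has no effect.
Quinate is present, so RudU is inactive.
Required activator RudU is absent, so *lomG* is not transcribed.
So LomG is not produced.
With no repressor bound, *holD* is transcribed.
So HolD is produced and active.
No repressor is bound and HolD is active, so *gixU* is transcribed.

ON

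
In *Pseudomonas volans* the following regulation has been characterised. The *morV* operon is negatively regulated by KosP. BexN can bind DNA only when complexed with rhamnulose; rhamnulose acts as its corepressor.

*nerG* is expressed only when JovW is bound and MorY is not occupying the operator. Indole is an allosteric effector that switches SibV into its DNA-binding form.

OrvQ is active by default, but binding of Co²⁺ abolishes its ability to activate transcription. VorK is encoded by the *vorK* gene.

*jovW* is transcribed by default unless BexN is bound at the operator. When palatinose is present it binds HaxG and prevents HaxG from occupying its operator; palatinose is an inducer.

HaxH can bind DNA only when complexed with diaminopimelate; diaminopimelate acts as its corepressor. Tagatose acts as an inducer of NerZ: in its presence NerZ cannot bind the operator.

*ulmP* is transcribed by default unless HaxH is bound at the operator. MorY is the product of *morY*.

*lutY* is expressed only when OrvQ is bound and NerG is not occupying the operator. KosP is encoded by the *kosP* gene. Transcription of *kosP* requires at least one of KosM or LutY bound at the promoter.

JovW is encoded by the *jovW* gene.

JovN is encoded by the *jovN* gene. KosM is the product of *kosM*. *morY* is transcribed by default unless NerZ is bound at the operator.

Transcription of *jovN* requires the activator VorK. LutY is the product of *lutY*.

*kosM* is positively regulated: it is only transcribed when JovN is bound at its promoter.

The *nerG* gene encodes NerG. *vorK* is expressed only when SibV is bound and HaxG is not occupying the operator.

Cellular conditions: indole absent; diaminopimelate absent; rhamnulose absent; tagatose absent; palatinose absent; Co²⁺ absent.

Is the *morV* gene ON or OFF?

Indole is absent, so SibV is inactive.
Palatinose is absent, so HaxG is active.
With repressor HaxG bound, *vorK* is not transcribed.
So VorK is not produced.
Required activator VorK is absent, so *jovN* is not transcribed.
So JovN is not produced.
Required activator JovN is absent, so *kosM* is not transcribed.
So KosM is not produced.
Co²⁺ is absent, so OrvQ is active.
Tagatose is absent, so NerZ is active.
With repressor NerZ bound, *morY* is not transcribed.
So MorY is not produced.
Rhamnulose is absent, so BexN is inactive.
With no repressor bound, *jovW* is transcribed.
So JovW is produced and active.
No repressor is bound and JovW is active, so *nerG* is transcribed.
So NerG is produced and active.
With repressor NerG bound, *lutY* is not transcribed.
So LutY is not produced.
No activator is available at the *kosP* promoter, so *kosP* is not transcribed.
So KosP is not produced.
With no repressor bound, *morV* is transcribed.

ON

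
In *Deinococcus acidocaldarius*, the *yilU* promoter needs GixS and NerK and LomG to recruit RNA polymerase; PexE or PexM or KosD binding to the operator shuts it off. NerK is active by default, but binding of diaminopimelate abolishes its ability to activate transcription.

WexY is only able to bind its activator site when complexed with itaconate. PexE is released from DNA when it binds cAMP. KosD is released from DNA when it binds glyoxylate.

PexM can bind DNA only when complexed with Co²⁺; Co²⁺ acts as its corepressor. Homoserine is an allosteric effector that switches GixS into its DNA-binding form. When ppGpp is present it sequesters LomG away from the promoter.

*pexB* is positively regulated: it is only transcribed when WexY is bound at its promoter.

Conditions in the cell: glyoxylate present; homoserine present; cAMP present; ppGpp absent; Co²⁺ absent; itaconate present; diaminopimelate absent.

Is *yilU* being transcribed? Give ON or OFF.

ON

cAMP is present, so PexE is inactive.
Homoserine is present, so GixS is active.
Diaminopimelate is absent, so NerK is active.
ppGpp is absent, so LomG is active.
Co²⁺ is absent, so PexM is inactive.
Glyoxylate is present, so KosD is inactive.
No repressor is bound and GixS and NerK and LomG are active, so *yilU* is transcribed.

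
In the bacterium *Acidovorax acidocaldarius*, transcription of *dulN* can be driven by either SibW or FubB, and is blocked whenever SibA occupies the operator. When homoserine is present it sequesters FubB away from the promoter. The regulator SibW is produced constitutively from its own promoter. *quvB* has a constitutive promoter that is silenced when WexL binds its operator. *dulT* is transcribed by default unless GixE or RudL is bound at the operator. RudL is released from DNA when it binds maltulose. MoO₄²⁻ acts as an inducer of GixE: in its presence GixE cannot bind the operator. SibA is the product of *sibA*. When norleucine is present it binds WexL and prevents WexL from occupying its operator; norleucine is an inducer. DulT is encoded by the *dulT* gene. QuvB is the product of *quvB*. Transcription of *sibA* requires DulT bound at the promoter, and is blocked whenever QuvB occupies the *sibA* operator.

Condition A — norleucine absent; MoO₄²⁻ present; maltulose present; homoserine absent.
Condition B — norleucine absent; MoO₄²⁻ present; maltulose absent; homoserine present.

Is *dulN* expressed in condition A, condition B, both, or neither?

Condition A:
Norleucine is absent, so WexL is active.
With repressor WexL bound, *quvB* is not transcribed.
So QuvB is not produced.
MoO₄²⁻ is present, so GixE is inactive.
Maltulose is present, so RudL is inactive.
With no repressor bound, *dulT* is transcribed.
So DulT is produced and active.
No repressor is bound and DulT is active, so *sibA* is transcribed.
So SibA is produced and active.
SibW is produced constitutively and is active.
Homoserine is absent, so FubB is active.
With repressor SibA bound, *dulN* is not transcribed.
→ *dulN* is OFF in A.
Condition B:
Norleucine is absent, so WexL is active.
With repressor WexL bound, *quvB* is not transcribed.
So QuvB is not produced.
MoO₄²⁻ is present, so GixE is inactive.
Maltulose is absent, so RudL is active.
With repressor RudL bound, *dulT* is not transcribed.
So DulT is not produced.
Required activator DulT is absent, so *sibA* is not transcribed.
So SibA is not produced.
SibW is produced constitutively and is active.
Homoserine is present, so FubB is inactive.
Activator SibW is present, so *dulN* is transcribed.
→ *dulN* is ON in B.

B only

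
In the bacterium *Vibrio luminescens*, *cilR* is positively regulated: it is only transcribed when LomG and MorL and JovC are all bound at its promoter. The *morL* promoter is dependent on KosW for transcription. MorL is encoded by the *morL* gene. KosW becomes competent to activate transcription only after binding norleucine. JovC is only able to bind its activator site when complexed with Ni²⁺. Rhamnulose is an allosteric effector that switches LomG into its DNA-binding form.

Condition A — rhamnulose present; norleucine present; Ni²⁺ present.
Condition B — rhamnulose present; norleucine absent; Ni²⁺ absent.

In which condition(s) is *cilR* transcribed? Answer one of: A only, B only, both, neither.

Condition A:
Rhamnulose is present, so LomG is active.
Norleucine is present, so KosW is active.
No repressor is bound and KosW is active, so *morL* is transcribed.
So MorL is produced and active.
Ni²⁺ is present, so JovC is active.
No repressor is bound and LomG and MorL and JovC are active, so *cilR* is transcribed.
→ *cilR* is ON in A.
Condition B:
Rhamnulose is present, so LomG is active.
Norleucine is absent, so KosW is inactive.
Required activator KosW is absent, so *morL* is not transcribed.
So MorL is not produced.
Ni²⁺ is absent, so JovC is inactive.
Required activator MorL is absent, so *cilR* is not transcribed.
→ *cilR* is OFF in B.

A only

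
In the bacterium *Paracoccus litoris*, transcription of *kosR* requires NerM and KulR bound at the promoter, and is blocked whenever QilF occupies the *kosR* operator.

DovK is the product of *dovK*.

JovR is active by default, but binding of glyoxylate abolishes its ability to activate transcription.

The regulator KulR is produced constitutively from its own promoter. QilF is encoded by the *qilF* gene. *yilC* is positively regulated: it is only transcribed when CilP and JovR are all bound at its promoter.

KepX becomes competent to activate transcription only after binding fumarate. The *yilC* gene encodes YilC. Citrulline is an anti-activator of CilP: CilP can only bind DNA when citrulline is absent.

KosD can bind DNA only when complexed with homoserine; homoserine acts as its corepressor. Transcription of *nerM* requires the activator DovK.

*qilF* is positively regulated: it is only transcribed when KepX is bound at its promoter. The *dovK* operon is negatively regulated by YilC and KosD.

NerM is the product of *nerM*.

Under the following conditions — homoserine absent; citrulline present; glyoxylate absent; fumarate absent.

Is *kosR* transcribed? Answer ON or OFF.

Fumarate is absent, so KepX is inactive.
Required activator KepX is absent, so *qilF* is not transcribed.
So QilF is not produced.
Citrulline is present, so CilP is inactive.
Glyoxylate is absent, so JovR is active.
Required activator CilP is absent, so *yilC* is not transcribed.
So YilC is not produced.
Homoserine is absent, so KosD is inactive.
With no repressor bound, *dovK* is transcribed.
So DovK is produced and active.
No repressor is bound and DovK is active, so *nerM* is transcribed.
So NerM is produced and active.
KulR is produced constitutively and is active.
No repressor is bound and NerM and KulR are active, so *kosR* is transcribed.

ON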